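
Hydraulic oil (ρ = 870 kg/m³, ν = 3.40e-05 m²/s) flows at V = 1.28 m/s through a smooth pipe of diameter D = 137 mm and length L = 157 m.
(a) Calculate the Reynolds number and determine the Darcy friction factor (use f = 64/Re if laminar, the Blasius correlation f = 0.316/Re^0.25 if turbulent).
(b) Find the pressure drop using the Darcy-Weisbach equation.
(a) Re = V·D/ν = 1.28·0.137/3.40e-05 = 5157.6 → turbulent (Re > 4000); f = 0.316/Re^0.25 = 0.316/5157.6^0.25 = 0.037289
(b) Darcy-Weisbach: ΔP = f·(L/D)·½ρV²/1000 = 0.037289·(157/0.137)·½·870·1.28²/1000 = 30.46 kPa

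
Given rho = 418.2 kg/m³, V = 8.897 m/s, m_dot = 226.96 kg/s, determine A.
Formula: \dot{m} = \rho A V
Substituting knowns: 226.96 = 418.2·A·8.897
Solving for A: A = 226.96/(418.2·8.897) = 0.061 m²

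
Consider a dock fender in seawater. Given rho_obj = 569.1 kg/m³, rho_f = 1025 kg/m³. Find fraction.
Formula: f_{sub} = \frac{\rho_{obj}}{\rho_f}
fraction = 569.1/1025 = 0.5552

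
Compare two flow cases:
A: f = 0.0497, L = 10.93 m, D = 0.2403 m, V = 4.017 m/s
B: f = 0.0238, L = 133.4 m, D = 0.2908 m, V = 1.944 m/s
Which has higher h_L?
h_L(A) = 1.859 m, h_L(B) = 2.103 m. Answer: B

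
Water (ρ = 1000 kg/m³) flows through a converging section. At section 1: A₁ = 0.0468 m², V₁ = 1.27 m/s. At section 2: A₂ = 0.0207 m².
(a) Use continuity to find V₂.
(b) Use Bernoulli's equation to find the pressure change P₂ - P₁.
(a) Continuity: A₁V₁=A₂V₂ -> V₂=A₁V₁/A₂=0.0468*1.27/0.0207=2.87 m/s
(b) Bernoulli: P₂-P₁=0.5*rho*(V₁^2-V₂^2)/1000=0.5*1000*(1.27^2-2.87^2)/1000=-3.312 kPa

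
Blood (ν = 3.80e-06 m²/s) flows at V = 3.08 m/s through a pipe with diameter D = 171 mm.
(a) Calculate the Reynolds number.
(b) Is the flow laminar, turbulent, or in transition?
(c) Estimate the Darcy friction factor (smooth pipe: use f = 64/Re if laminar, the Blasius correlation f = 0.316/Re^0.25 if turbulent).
(a) Re = V·D/ν = 3.08·0.171/3.80e-06 = 138600
(b) Flow regime: turbulent (Re > 4000)
(c) Friction factor: f = 0.316/Re^0.25 = 0.316/138600^0.25 = 0.01638 (Blasius is strictly valid for Re ≲ 1e5; used here as the smooth-pipe estimate the problem specifies)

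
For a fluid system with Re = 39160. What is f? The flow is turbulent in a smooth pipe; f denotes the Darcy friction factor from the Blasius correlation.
Formula: f = \frac{0.316}{Re^{0.25}}
f = 0.316/39160^0.25 = 0.02246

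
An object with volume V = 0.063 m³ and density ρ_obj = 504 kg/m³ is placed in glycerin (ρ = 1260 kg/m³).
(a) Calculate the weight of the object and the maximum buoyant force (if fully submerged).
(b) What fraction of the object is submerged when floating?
(a) W=rho_obj*g*V=504*9.81*0.063=311.5 N; F_B(max)=rho*g*V=1260*9.81*0.063=778.7 N
(b) Floating fraction=rho_obj/rho=504/1260=0.400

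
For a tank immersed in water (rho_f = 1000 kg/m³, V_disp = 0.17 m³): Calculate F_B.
Formula: F_B = \rho_f g V_{disp}
F_B = 1000·9.81·0.17 = 1668 N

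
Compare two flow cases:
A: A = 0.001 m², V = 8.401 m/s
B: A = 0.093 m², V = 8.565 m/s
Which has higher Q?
Q(A) = 8.401 L/s, Q(B) = 796.5 L/s. Answer: B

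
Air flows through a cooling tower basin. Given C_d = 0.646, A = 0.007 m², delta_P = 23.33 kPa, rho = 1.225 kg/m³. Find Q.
Formula: Q = C_d A \sqrt{\frac{2 \Delta P}{\rho}}
Q = 0.646·0.007·√(2·(23.33·1000)/1.225)·1000 = 882.5 L/s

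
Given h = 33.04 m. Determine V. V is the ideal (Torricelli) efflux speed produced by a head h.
Formula: V = \sqrt{2 g h}
V = √(2·9.81·33.04) = 25.46 m/s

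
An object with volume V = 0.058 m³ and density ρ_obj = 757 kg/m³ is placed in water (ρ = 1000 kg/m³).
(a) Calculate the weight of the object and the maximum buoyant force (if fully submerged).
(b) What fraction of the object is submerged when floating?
(a) W=rho_obj*g*V=757*9.81*0.058=430.7 N; F_B(max)=rho*g*V=1000*9.81*0.058=569.0 N
(b) Floating fraction=rho_obj/rho=757/1000=0.757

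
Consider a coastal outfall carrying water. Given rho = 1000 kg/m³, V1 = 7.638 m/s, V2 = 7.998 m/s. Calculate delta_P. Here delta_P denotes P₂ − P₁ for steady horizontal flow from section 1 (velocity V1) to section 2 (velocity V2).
Formula: \Delta P = \frac{1}{2} \rho (V_1^2 - V_2^2)
delta_P = 0.5·1000·(7.638² − 7.998²)/1000 = -2.814 kPa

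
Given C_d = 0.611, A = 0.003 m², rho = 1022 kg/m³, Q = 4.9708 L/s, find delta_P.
Formula: Q = C_d A \sqrt{\frac{2 \Delta P}{\rho}}
Substituting knowns: 4.9708 = 0.611·0.003·√(2·(delta_P·1000)/1022)·1000
Solving for delta_P: delta_P = ((4.9708/1000)/(0.611·0.003))²·1022/2/1000 = 3.758 kPa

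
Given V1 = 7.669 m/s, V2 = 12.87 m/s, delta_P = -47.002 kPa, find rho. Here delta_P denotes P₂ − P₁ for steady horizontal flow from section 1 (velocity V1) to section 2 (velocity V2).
Formula: \Delta P = \frac{1}{2} \rho (V_1^2 - V_2^2)
Substituting knowns: -47.002 = 0.5·rho·(7.669² − 12.87²)/1000
Solving for rho: rho = 2·(-47.002·1000)/(7.669² − 12.87²) = 880 kg/m³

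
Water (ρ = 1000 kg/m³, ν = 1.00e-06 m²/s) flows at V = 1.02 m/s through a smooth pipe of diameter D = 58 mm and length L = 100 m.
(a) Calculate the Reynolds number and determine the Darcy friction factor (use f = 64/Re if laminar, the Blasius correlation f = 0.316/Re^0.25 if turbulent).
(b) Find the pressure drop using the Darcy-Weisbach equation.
(a) Re = V·D/ν = 1.02·0.058/1.00e-06 = 59160 → turbulent (Re > 4000); f = 0.316/Re^0.25 = 0.316/59160^0.25 = 0.020262
(b) Darcy-Weisbach: ΔP = f·(L/D)·½ρV²/1000 = 0.020262·(100/0.058)·½·1000·1.02²/1000 = 18.17 kPa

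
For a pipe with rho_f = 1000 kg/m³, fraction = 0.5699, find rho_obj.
Formula: f_{sub} = \frac{\rho_{obj}}{\rho_f}
Substituting knowns: 0.5699 = rho_obj/1000
Solving for rho_obj: rho_obj = 0.5699·1000 = 569.9 kg/m³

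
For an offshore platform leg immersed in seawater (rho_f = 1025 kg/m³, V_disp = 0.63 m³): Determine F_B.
Formula: F_B = \rho_f g V_{disp}
F_B = 1025·9.81·0.63 = 6335 N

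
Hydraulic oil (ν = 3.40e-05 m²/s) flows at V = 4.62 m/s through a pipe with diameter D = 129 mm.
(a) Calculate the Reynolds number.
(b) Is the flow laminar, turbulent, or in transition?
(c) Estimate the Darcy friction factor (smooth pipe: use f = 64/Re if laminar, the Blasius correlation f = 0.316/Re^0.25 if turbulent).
(a) Re = V·D/ν = 4.62·0.129/3.40e-05 = 17529
(b) Flow regime: turbulent (Re > 4000)
(c) Friction factor: f = 0.316/Re^0.25 = 0.316/17529^0.25 = 0.02746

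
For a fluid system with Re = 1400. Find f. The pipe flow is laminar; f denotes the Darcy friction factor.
Formula: f = \frac{64}{Re}
f = 64/1400 = 0.04571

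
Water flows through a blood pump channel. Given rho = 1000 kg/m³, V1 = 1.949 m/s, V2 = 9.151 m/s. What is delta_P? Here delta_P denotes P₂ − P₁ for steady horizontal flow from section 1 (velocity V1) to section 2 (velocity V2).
Formula: \Delta P = \frac{1}{2} \rho (V_1^2 - V_2^2)
delta_P = 0.5·1000·(1.949² − 9.151²)/1000 = -39.97 kPa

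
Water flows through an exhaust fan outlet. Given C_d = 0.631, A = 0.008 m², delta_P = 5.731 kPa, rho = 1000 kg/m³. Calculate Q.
Formula: Q = C_d A \sqrt{\frac{2 \Delta P}{\rho}}
Q = 0.631·0.008·√(2·(5.731·1000)/1000)·1000 = 17.09 L/s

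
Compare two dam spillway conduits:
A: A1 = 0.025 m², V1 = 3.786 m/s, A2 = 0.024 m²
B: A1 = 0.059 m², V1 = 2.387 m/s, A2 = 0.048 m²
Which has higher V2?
V2(A) = 3.944 m/s, V2(B) = 2.934 m/s. Answer: A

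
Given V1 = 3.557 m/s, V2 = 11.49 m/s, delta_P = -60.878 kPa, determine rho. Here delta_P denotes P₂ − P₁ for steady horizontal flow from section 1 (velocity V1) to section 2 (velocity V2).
Formula: \Delta P = \frac{1}{2} \rho (V_1^2 - V_2^2)
Substituting knowns: -60.878 = 0.5·rho·(3.557² − 11.49²)/1000
Solving for rho: rho = 2·(-60.878·1000)/(3.557² − 11.49²) = 1020 kg/m³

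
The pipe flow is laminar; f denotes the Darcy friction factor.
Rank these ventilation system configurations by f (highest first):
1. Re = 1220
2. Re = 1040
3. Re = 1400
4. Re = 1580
Case 1: f = 0.05246
Case 2: f = 0.06154
Case 3: f = 0.04571
Case 4: f = 0.04051
Ranking (highest first): 2, 1, 3, 4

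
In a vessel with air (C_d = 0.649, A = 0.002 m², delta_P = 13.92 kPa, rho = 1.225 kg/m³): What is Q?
Formula: Q = C_d A \sqrt{\frac{2 \Delta P}{\rho}}
Q = 0.649·0.002·√(2·(13.92·1000)/1.225)·1000 = 195.7 L/s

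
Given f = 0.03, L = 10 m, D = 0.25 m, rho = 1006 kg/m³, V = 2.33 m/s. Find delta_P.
Formula: \Delta P = f \frac{L}{D} \frac{\rho V^2}{2}
delta_P = 0.03·(10/0.25)·0.5·1006·2.33²/1000 = 3.277 kPa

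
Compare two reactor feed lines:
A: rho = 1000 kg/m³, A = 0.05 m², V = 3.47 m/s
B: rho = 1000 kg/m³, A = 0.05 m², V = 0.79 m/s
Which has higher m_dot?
m_dot(A) = 173.5 kg/s, m_dot(B) = 39.5 kg/s. Answer: A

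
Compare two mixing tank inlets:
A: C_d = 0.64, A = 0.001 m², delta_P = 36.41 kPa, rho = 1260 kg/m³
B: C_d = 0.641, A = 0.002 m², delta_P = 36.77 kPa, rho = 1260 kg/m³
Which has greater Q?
Q(A) = 4.865 L/s, Q(B) = 9.794 L/s. Answer: B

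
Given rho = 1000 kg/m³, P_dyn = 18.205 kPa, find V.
Formula: P_{dyn} = \frac{1}{2} \rho V^2
Substituting knowns: 18.205 = 0.5·1000·V²/1000
Solving for V: V = √(2·(18.205·1000)/1000) = 6.034 m/s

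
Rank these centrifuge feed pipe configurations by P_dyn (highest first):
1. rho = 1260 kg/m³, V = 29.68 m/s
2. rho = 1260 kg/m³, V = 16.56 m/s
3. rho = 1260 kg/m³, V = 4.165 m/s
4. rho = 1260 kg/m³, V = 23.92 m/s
Case 1: P_dyn = 555 kPa
Case 2: P_dyn = 172.8 kPa
Case 3: P_dyn = 10.93 kPa
Case 4: P_dyn = 360.5 kPa
Ranking (highest first): 1, 4, 2, 3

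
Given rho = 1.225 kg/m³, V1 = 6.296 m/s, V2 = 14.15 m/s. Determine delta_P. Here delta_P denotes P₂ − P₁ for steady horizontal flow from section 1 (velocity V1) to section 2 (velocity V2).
Formula: \Delta P = \frac{1}{2} \rho (V_1^2 - V_2^2)
delta_P = 0.5·1.225·(6.296² − 14.15²)/1000 = -0.09836 kPa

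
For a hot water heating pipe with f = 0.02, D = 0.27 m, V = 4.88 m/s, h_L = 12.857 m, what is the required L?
Formula: h_L = f \frac{L}{D} \frac{V^2}{2g}
Substituting knowns: 12.857 = 0.02·(L/0.27)·4.88²/(2·9.81)
Solving for L: L = 12.857·2·9.81·0.27/(0.02·4.88²) = 143 m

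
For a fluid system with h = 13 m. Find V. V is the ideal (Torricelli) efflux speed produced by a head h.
Formula: V = \sqrt{2 g h}
V = √(2·9.81·13) = 15.97 m/s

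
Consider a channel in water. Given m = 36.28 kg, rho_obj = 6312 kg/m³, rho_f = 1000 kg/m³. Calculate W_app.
Formula: W_{app} = mg\left(1 - \frac{\rho_f}{\rho_{obj}}\right)
W_app = 36.28·9.81·(1 − 1000/6312) = 299.5 N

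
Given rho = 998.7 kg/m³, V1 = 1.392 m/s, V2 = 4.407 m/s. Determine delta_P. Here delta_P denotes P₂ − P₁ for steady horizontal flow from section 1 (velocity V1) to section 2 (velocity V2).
Formula: \Delta P = \frac{1}{2} \rho (V_1^2 - V_2^2)
delta_P = 0.5·998.7·(1.392² − 4.407²)/1000 = -8.731 kPa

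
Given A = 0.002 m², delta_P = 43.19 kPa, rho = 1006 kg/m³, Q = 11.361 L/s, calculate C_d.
Formula: Q = C_d A \sqrt{\frac{2 \Delta P}{\rho}}
Substituting knowns: 11.361 = C_d·0.002·√(2·(43.19·1000)/1006)·1000
Solving for C_d: C_d = (11.361/1000)/(0.002·√(2·(43.19·1000)/1006)) = 0.613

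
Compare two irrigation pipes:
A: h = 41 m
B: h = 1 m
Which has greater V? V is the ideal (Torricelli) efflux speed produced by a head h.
V(A) = 28.36 m/s, V(B) = 4.429 m/s. Answer: A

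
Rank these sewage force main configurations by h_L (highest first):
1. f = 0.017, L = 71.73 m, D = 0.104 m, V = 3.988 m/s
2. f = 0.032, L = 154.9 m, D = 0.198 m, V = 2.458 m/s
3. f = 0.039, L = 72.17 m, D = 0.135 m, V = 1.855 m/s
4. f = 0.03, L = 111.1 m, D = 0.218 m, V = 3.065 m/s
Case 1: h_L = 9.504 m
Case 2: h_L = 7.709 m
Case 3: h_L = 3.657 m
Case 4: h_L = 7.321 m
Ranking (highest first): 1, 2, 4, 3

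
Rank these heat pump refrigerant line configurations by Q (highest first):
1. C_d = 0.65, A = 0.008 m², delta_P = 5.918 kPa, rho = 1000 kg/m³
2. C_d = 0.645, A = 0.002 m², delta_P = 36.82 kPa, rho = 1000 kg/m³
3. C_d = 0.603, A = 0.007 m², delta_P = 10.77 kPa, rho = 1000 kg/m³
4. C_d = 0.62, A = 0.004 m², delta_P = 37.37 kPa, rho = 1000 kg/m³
Case 1: Q = 17.89 L/s
Case 2: Q = 11.07 L/s
Case 3: Q = 19.59 L/s
Case 4: Q = 21.44 L/s
Ranking (highest first): 4, 3, 1, 2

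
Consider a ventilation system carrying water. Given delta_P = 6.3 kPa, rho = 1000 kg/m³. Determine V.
Formula: V = \sqrt{\frac{2 \Delta P}{\rho}}
V = √(2·(6.3·1000)/1000) = 3.55 m/s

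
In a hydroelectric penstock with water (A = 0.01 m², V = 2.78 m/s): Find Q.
Formula: Q = A V
Q = 0.01·2.78·1000 = 27.8 L/s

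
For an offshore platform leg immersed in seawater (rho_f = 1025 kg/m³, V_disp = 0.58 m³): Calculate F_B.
Formula: F_B = \rho_f g V_{disp}
F_B = 1025·9.81·0.58 = 5832 N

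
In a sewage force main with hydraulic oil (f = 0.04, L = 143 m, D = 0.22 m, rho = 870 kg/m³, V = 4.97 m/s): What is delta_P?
Formula: \Delta P = f \frac{L}{D} \frac{\rho V^2}{2}
delta_P = 0.04·(143/0.22)·0.5·870·4.97²/1000 = 279.4 kPa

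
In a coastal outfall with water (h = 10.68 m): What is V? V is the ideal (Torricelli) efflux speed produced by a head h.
Formula: V = \sqrt{2 g h}
V = √(2·9.81·10.68) = 14.48 m/s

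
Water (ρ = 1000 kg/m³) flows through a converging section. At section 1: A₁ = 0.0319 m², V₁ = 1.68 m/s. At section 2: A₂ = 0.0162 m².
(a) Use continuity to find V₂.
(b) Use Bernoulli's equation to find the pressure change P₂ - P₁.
(a) Continuity: A₁V₁=A₂V₂ -> V₂=A₁V₁/A₂=0.0319*1.68/0.0162=3.31 m/s
(b) Bernoulli: P₂-P₁=0.5*rho*(V₁^2-V₂^2)/1000=0.5*1000*(1.68^2-3.31^2)/1000=-4.067 kPa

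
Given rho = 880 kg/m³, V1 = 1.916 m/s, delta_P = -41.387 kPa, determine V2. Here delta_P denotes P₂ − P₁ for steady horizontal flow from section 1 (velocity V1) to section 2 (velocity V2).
Formula: \Delta P = \frac{1}{2} \rho (V_1^2 - V_2^2)
Substituting knowns: -41.387 = 0.5·880·(1.916² − V2²)/1000
Solving for V2: V2 = √(1.916² − 2·(-41.387·1000)/880) = 9.886 m/s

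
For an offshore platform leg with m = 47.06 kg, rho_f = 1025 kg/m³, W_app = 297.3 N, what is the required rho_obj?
Formula: W_{app} = mg\left(1 - \frac{\rho_f}{\rho_{obj}}\right)
Substituting knowns: 297.3 = 47.06·9.81·(1 − 1025/rho_obj)
Solving for rho_obj: rho_obj = 1025/(1 − 297.3/(47.06·9.81)) = 2879 kg/m³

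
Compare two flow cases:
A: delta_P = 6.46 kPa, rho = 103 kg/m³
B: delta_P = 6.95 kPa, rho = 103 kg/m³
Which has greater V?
V(A) = 11.2 m/s, V(B) = 11.62 m/s. Answer: B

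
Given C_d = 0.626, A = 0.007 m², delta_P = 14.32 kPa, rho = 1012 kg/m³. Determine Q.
Formula: Q = C_d A \sqrt{\frac{2 \Delta P}{\rho}}
Q = 0.626·0.007·√(2·(14.32·1000)/1012)·1000 = 23.31 L/s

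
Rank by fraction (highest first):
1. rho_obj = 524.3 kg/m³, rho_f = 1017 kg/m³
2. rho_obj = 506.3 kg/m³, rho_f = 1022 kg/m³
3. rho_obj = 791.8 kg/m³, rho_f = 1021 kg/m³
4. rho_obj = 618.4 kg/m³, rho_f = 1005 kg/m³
Case 1: fraction = 0.5155
Case 2: fraction = 0.4954
Case 3: fraction = 0.7755
Case 4: fraction = 0.6153
Ranking (highest first): 3, 4, 1, 2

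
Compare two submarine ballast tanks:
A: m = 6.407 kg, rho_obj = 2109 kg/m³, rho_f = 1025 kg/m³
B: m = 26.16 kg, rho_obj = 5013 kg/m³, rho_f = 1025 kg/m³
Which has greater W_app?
W_app(A) = 32.31 N, W_app(B) = 204.2 N. Answer: B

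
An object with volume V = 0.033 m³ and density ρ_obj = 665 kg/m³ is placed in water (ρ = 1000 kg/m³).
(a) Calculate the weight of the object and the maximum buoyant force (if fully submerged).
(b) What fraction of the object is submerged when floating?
(a) W=rho_obj*g*V=665*9.81*0.033=215.3 N; F_B(max)=rho*g*V=1000*9.81*0.033=323.7 N
(b) Floating fraction=rho_obj/rho=665/1000=0.665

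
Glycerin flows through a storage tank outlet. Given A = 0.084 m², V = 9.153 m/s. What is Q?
Formula: Q = A V
Q = 0.084·9.153·1000 = 768.9 L/s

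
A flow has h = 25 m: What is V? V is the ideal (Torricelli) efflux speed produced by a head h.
Formula: V = \sqrt{2 g h}
V = √(2·9.81·25) = 22.15 m/s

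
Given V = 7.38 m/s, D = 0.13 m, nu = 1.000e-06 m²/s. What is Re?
Formula: Re = \frac{V D}{\nu}
Re = 7.38·0.13/1.000e-06 = 959400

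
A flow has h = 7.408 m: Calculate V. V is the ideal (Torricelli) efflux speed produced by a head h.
Formula: V = \sqrt{2 g h}
V = √(2·9.81·7.408) = 12.06 m/s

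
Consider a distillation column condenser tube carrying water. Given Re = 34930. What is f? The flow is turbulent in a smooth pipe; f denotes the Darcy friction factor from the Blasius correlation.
Formula: f = \frac{0.316}{Re^{0.25}}
f = 0.316/34930^0.25 = 0.02311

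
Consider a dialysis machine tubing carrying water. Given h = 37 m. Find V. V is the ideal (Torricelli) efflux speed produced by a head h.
Formula: V = \sqrt{2 g h}
V = √(2·9.81·37) = 26.94 m/s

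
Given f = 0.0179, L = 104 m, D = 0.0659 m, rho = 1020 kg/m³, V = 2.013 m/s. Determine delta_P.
Formula: \Delta P = f \frac{L}{D} \frac{\rho V^2}{2}
delta_P = 0.0179·(104/0.0659)·0.5·1020·2.013²/1000 = 58.38 kPa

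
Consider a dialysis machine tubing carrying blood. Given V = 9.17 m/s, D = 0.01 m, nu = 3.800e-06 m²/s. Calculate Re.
Formula: Re = \frac{V D}{\nu}
Re = 9.17·0.01/3.800e-06 = 24132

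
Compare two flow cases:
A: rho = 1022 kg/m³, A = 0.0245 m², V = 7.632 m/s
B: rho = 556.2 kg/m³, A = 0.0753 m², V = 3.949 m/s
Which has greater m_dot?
m_dot(A) = 191.1 kg/s, m_dot(B) = 165.4 kg/s. Answer: A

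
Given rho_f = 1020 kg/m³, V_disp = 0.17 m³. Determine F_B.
Formula: F_B = \rho_f g V_{disp}
F_B = 1020·9.81·0.17 = 1701 N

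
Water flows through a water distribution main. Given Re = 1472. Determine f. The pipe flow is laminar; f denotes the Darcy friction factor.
Formula: f = \frac{64}{Re}
f = 64/1472 = 0.04348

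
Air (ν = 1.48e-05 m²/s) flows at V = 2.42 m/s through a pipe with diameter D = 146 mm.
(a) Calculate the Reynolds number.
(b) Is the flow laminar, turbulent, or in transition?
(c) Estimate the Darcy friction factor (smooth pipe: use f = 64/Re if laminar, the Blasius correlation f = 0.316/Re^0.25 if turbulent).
(a) Re = V·D/ν = 2.42·0.146/1.48e-05 = 23873
(b) Flow regime: turbulent (Re > 4000)
(c) Friction factor: f = 0.316/Re^0.25 = 0.316/23873^0.25 = 0.02542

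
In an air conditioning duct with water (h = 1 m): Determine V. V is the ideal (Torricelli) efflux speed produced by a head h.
Formula: V = \sqrt{2 g h}
V = √(2·9.81·1) = 4.429 m/s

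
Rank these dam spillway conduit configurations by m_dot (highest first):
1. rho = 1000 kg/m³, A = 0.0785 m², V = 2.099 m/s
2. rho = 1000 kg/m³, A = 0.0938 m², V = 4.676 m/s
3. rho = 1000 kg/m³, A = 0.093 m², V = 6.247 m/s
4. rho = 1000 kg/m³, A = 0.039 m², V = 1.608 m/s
Case 1: m_dot = 164.8 kg/s
Case 2: m_dot = 438.6 kg/s
Case 3: m_dot = 581 kg/s
Case 4: m_dot = 62.71 kg/s
Ranking (highest first): 3, 2, 1, 4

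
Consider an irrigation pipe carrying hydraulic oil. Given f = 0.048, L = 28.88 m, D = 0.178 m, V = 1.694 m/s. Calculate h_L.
Formula: h_L = f \frac{L}{D} \frac{V^2}{2g}
h_L = 0.048·(28.88/0.178)·1.694²/(2·9.81) = 1.139 m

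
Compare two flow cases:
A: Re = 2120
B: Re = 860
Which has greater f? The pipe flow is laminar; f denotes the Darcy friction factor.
f(A) = 0.03019, f(B) = 0.07442. Answer: B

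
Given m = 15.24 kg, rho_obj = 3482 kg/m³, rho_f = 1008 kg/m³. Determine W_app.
Formula: W_{app} = mg\left(1 - \frac{\rho_f}{\rho_{obj}}\right)
W_app = 15.24·9.81·(1 − 1008/3482) = 106.2 N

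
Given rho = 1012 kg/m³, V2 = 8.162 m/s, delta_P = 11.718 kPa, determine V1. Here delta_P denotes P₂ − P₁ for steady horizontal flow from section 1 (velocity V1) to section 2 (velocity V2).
Formula: \Delta P = \frac{1}{2} \rho (V_1^2 - V_2^2)
Substituting knowns: 11.718 = 0.5·1012·(V1² − 8.162²)/1000
Solving for V1: V1 = √(8.162² + 2·(11.718·1000)/1012) = 9.475 m/s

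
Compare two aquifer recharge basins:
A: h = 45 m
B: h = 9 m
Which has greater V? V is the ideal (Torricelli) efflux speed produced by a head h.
V(A) = 29.71 m/s, V(B) = 13.29 m/s. Answer: A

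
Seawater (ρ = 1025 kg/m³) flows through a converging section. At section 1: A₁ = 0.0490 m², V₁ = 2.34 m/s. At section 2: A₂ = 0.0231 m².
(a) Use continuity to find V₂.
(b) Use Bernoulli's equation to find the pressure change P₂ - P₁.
(a) Continuity: A₁V₁=A₂V₂ -> V₂=A₁V₁/A₂=0.0490*2.34/0.0231=4.96 m/s
(b) Bernoulli: P₂-P₁=0.5*rho*(V₁^2-V₂^2)/1000=0.5*1025*(2.34^2-4.96^2)/1000=-9.802 kPa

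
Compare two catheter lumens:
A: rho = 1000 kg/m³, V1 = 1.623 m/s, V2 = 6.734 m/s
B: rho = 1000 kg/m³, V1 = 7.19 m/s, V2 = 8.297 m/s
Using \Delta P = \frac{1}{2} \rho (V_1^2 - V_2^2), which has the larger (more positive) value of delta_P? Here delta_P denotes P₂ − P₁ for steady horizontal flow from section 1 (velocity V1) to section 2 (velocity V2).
delta_P(A) = -21.36 kPa, delta_P(B) = -8.572 kPa. Answer: B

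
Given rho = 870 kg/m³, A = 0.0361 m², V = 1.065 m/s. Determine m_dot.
Formula: \dot{m} = \rho A V
m_dot = 870·0.0361·1.065 = 33.45 kg/s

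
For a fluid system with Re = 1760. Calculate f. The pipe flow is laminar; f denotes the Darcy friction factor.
Formula: f = \frac{64}{Re}
f = 64/1760 = 0.03636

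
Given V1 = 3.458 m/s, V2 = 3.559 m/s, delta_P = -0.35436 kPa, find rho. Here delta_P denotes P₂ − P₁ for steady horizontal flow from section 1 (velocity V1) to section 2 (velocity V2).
Formula: \Delta P = \frac{1}{2} \rho (V_1^2 - V_2^2)
Substituting knowns: -0.35436 = 0.5·rho·(3.458² − 3.559²)/1000
Solving for rho: rho = 2·(-0.35436·1000)/(3.458² − 3.559²) = 1000 kg/m³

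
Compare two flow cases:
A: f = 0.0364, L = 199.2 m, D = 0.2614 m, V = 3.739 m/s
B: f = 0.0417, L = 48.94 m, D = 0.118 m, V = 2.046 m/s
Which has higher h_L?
h_L(A) = 19.77 m, h_L(B) = 3.69 m. Answer: A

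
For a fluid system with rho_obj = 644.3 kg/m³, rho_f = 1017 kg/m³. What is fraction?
Formula: f_{sub} = \frac{\rho_{obj}}{\rho_f}
fraction = 644.3/1017 = 0.6335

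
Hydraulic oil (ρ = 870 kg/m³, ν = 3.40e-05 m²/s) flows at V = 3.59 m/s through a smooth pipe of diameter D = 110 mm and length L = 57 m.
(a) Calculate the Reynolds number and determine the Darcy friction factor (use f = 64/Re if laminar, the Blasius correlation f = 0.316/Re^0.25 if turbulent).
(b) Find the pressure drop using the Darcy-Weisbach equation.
(a) Re = V·D/ν = 3.59·0.11/3.40e-05 = 11615 → turbulent (Re > 4000); f = 0.316/Re^0.25 = 0.316/11615^0.25 = 0.030439
(b) Darcy-Weisbach: ΔP = f·(L/D)·½ρV²/1000 = 0.030439·(57/0.110)·½·870·3.59²/1000 = 88.43 kPa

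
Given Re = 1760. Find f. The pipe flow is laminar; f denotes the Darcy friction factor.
Formula: f = \frac{64}{Re}
f = 64/1760 = 0.03636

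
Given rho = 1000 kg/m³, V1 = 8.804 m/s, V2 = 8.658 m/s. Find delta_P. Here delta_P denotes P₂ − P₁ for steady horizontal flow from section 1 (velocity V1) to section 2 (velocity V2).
Formula: \Delta P = \frac{1}{2} \rho (V_1^2 - V_2^2)
delta_P = 0.5·1000·(8.804² − 8.658²)/1000 = 1.275 kPa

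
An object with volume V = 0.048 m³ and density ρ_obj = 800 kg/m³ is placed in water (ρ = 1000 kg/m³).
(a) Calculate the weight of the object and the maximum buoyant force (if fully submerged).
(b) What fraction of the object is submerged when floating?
(a) W=rho_obj*g*V=800*9.81*0.048=376.7 N; F_B(max)=rho*g*V=1000*9.81*0.048=470.9 N
(b) Floating fraction=rho_obj/rho=800/1000=0.800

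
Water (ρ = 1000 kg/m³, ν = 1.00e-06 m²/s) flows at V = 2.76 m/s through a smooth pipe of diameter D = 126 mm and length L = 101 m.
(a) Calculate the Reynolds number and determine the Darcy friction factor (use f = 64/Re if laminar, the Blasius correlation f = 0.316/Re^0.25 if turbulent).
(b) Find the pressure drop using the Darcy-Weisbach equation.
(a) Re = V·D/ν = 2.76·0.126/1.00e-06 = 347760 → turbulent (Re > 4000); f = 0.316/Re^0.25 = 0.316/347760^0.25 = 0.013013 (Blasius is strictly valid for Re ≲ 1e5; used here as the smooth-pipe estimate the problem specifies)
(b) Darcy-Weisbach: ΔP = f·(L/D)·½ρV²/1000 = 0.013013·(101/0.126)·½·1000·2.76²/1000 = 39.73 kPa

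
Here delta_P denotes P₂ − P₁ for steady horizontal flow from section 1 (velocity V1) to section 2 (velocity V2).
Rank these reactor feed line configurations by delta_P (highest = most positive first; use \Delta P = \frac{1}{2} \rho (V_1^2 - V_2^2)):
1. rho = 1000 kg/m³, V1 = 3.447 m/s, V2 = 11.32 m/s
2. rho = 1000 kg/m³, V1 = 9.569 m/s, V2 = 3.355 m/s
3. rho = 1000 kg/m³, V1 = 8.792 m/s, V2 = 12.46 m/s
Case 1: delta_P = -58.13 kPa
Case 2: delta_P = 40.15 kPa
Case 3: delta_P = -38.98 kPa
Ranking (highest first): 2, 3, 1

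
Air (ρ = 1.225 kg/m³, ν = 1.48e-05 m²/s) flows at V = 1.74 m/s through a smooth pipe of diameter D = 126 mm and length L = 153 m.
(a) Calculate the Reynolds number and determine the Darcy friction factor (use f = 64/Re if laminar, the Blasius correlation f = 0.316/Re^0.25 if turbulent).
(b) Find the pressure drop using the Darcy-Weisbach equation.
(a) Re = V·D/ν = 1.74·0.126/1.48e-05 = 14814 → turbulent (Re > 4000); f = 0.316/Re^0.25 = 0.316/14814^0.25 = 0.028643
(b) Darcy-Weisbach: ΔP = f·(L/D)·½ρV²/1000 = 0.028643·(153/0.126)·½·1.225·1.74²/1000 = 0.0645 kPa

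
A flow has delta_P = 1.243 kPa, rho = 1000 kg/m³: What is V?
Formula: V = \sqrt{\frac{2 \Delta P}{\rho}}
V = √(2·(1.243·1000)/1000) = 1.577 m/s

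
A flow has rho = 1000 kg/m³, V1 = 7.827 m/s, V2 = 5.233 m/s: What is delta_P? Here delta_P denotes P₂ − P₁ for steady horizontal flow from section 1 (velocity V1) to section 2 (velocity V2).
Formula: \Delta P = \frac{1}{2} \rho (V_1^2 - V_2^2)
delta_P = 0.5·1000·(7.827² − 5.233²)/1000 = 16.94 kPa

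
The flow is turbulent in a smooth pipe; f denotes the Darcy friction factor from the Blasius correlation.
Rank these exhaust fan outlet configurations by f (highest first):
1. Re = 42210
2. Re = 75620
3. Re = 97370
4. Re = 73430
Case 1: f = 0.02205
Case 2: f = 0.01906
Case 3: f = 0.01789
Case 4: f = 0.0192
Ranking (highest first): 1, 4, 2, 3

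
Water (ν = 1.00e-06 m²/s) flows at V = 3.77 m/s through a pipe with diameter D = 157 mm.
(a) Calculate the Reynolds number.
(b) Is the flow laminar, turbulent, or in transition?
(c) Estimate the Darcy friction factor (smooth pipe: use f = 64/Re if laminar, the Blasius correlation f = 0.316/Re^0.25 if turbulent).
(a) Re = V·D/ν = 3.77·0.157/1.00e-06 = 591890
(b) Flow regime: turbulent (Re > 4000)
(c) Friction factor: f = 0.316/Re^0.25 = 0.316/591890^0.25 = 0.01139 (Blasius is strictly valid for Re ≲ 1e5; used here as the smooth-pipe estimate the problem specifies)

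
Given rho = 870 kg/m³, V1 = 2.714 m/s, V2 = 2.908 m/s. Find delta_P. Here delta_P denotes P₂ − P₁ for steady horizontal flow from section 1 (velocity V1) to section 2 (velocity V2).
Formula: \Delta P = \frac{1}{2} \rho (V_1^2 - V_2^2)
delta_P = 0.5·870·(2.714² − 2.908²)/1000 = -0.4744 kPa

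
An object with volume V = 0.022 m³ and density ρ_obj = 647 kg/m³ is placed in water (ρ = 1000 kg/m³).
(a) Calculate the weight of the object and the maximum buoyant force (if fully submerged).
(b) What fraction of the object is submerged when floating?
(a) W=rho_obj*g*V=647*9.81*0.022=139.6 N; F_B(max)=rho*g*V=1000*9.81*0.022=215.8 N
(b) Floating fraction=rho_obj/rho=647/1000=0.647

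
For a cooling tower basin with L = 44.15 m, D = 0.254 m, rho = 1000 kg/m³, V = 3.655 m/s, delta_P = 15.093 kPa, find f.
Formula: \Delta P = f \frac{L}{D} \frac{\rho V^2}{2}
Substituting knowns: 15.093 = f·(44.15/0.254)·0.5·1000·3.655²/1000
Solving for f: f = (15.093·1000)/((44.15/0.254)·0.5·1000·3.655²) = 0.013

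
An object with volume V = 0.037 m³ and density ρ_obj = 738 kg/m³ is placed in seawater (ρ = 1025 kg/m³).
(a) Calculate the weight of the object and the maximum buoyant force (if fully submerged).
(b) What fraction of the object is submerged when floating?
(a) W=rho_obj*g*V=738*9.81*0.037=267.9 N; F_B(max)=rho*g*V=1025*9.81*0.037=372.0 N
(b) Floating fraction=rho_obj/rho=738/1025=0.720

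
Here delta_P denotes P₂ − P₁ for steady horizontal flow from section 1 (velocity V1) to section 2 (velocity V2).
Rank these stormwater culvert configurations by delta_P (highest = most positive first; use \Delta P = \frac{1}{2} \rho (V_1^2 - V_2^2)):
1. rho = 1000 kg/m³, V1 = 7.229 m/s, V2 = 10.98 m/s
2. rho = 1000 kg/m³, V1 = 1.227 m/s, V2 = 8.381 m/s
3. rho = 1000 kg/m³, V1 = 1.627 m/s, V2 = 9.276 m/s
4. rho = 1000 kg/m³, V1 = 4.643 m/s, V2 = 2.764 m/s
Case 1: delta_P = -34.15 kPa
Case 2: delta_P = -34.37 kPa
Case 3: delta_P = -41.7 kPa
Case 4: delta_P = 6.959 kPa
Ranking (highest first): 4, 1, 2, 3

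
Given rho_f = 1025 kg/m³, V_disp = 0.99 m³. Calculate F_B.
Formula: F_B = \rho_f g V_{disp}
F_B = 1025·9.81·0.99 = 9955 N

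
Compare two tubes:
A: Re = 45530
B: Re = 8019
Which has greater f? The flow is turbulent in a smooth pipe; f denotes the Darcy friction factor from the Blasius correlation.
f(A) = 0.02163, f(B) = 0.03339. Answer: B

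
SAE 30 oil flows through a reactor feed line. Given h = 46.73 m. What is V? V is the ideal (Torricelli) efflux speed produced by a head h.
Formula: V = \sqrt{2 g h}
V = √(2·9.81·46.73) = 30.28 m/s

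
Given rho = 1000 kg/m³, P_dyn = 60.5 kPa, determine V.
Formula: P_{dyn} = \frac{1}{2} \rho V^2
Substituting knowns: 60.5 = 0.5·1000·V²/1000
Solving for V: V = √(2·(60.5·1000)/1000) = 11 m/s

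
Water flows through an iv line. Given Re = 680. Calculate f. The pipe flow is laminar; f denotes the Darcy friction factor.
Formula: f = \frac{64}{Re}
f = 64/680 = 0.09412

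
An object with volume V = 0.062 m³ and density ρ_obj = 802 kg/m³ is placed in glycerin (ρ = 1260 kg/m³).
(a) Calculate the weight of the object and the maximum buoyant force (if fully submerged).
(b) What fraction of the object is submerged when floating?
(a) W=rho_obj*g*V=802*9.81*0.062=487.8 N; F_B(max)=rho*g*V=1260*9.81*0.062=766.4 N
(b) Floating fraction=rho_obj/rho=802/1260=0.637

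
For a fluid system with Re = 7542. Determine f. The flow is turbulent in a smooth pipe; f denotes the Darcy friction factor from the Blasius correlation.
Formula: f = \frac{0.316}{Re^{0.25}}
f = 0.316/7542^0.25 = 0.03391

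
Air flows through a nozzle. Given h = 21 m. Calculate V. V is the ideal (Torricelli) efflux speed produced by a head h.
Formula: V = \sqrt{2 g h}
V = √(2·9.81·21) = 20.3 m/s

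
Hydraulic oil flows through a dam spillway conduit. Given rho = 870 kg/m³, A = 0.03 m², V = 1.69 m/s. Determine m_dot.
Formula: \dot{m} = \rho A V
m_dot = 870·0.03·1.69 = 44.11 kg/s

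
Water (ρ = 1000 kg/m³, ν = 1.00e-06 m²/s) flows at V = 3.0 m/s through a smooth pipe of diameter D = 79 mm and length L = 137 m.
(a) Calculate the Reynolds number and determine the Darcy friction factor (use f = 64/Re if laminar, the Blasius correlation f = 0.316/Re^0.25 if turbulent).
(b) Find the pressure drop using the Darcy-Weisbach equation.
(a) Re = V·D/ν = 3.0·0.079/1.00e-06 = 237000 → turbulent (Re > 4000); f = 0.316/Re^0.25 = 0.316/237000^0.25 = 0.014322 (Blasius is strictly valid for Re ≲ 1e5; used here as the smooth-pipe estimate the problem specifies)
(b) Darcy-Weisbach: ΔP = f·(L/D)·½ρV²/1000 = 0.014322·(137/0.079)·½·1000·3.0²/1000 = 111.8 kPa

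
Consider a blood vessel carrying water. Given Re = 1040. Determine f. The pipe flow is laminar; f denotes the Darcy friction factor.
Formula: f = \frac{64}{Re}
f = 64/1040 = 0.06154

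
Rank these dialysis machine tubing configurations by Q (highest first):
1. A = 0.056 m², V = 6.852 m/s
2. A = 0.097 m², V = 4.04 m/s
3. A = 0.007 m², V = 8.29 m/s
Case 1: Q = 383.7 L/s
Case 2: Q = 391.9 L/s
Case 3: Q = 58.03 L/s
Ranking (highest first): 2, 1, 3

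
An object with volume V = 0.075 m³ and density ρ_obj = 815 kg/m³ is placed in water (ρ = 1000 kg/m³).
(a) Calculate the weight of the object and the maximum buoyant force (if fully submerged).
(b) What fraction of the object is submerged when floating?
(a) W=rho_obj*g*V=815*9.81*0.075=599.6 N; F_B(max)=rho*g*V=1000*9.81*0.075=735.8 N
(b) Floating fraction=rho_obj/rho=815/1000=0.815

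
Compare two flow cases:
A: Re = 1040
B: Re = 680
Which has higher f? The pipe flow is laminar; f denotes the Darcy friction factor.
f(A) = 0.06154, f(B) = 0.09412. Answer: B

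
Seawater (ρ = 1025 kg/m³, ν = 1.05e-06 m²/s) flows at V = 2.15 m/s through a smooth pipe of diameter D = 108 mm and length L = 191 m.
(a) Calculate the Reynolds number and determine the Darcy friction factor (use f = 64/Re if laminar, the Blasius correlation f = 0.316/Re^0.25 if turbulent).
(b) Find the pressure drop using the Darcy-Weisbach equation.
(a) Re = V·D/ν = 2.15·0.108/1.05e-06 = 221140 → turbulent (Re > 4000); f = 0.316/Re^0.25 = 0.316/221140^0.25 = 0.014572 (Blasius is strictly valid for Re ≲ 1e5; used here as the smooth-pipe estimate the problem specifies)
(b) Darcy-Weisbach: ΔP = f·(L/D)·½ρV²/1000 = 0.014572·(191/0.108)·½·1025·2.15²/1000 = 61.05 kPa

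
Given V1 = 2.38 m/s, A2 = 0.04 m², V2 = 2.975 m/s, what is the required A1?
Formula: V_2 = \frac{A_1 V_1}{A_2}
Substituting knowns: 2.975 = A1·2.38/0.04
Solving for A1: A1 = 2.975·0.04/2.38 = 0.05 m²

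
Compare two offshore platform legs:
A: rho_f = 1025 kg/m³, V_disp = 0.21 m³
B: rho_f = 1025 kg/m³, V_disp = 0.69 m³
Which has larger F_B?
F_B(A) = 2112 N, F_B(B) = 6938 N. Answer: B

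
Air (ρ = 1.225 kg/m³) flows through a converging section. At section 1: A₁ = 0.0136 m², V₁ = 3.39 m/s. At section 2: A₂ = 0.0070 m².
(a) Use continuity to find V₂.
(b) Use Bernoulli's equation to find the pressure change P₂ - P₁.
(a) Continuity: A₁V₁=A₂V₂ -> V₂=A₁V₁/A₂=0.0136*3.39/0.0070=6.59 m/s
(b) Bernoulli: P₂-P₁=0.5*rho*(V₁^2-V₂^2)/1000=0.5*1.225*(3.39^2-6.59^2)/1000=-0.01956 kPa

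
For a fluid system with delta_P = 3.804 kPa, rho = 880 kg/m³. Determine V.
Formula: V = \sqrt{\frac{2 \Delta P}{\rho}}
V = √(2·(3.804·1000)/880) = 2.94 m/s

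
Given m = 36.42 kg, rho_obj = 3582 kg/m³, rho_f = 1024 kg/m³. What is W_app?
Formula: W_{app} = mg\left(1 - \frac{\rho_f}{\rho_{obj}}\right)
W_app = 36.42·9.81·(1 − 1024/3582) = 255.1 N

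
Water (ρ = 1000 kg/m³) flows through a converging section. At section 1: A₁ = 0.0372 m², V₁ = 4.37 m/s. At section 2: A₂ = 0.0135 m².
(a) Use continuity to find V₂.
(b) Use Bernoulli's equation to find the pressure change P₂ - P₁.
(a) Continuity: A₁V₁=A₂V₂ -> V₂=A₁V₁/A₂=0.0372*4.37/0.0135=12.04 m/s
(b) Bernoulli: P₂-P₁=0.5*rho*(V₁^2-V₂^2)/1000=0.5*1000*(4.37^2-12.04^2)/1000=-62.93 kPa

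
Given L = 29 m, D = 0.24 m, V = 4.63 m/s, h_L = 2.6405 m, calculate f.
Formula: h_L = f \frac{L}{D} \frac{V^2}{2g}
Substituting knowns: 2.6405 = f·(29/0.24)·4.63²/(2·9.81)
Solving for f: f = 2.6405·2·9.81/((29/0.24)·4.63²) = 0.02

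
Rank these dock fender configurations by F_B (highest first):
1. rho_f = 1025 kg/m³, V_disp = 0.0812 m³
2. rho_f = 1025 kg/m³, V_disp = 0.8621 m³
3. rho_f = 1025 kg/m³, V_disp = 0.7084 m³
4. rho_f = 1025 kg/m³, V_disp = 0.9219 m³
Case 1: F_B = 816.5 N
Case 2: F_B = 8669 N
Case 3: F_B = 7123 N
Case 4: F_B = 9270 N
Ranking (highest first): 4, 2, 3, 1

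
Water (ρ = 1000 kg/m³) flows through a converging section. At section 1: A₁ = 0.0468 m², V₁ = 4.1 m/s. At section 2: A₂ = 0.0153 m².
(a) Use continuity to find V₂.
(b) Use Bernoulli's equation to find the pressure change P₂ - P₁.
(a) Continuity: A₁V₁=A₂V₂ -> V₂=A₁V₁/A₂=0.0468*4.1/0.0153=12.54 m/s
(b) Bernoulli: P₂-P₁=0.5*rho*(V₁^2-V₂^2)/1000=0.5*1000*(4.1^2-12.54^2)/1000=-70.22 kPa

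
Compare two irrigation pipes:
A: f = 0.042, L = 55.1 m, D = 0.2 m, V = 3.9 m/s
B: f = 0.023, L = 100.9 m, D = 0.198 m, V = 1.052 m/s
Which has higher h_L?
h_L(A) = 8.97 m, h_L(B) = 0.6611 m. Answer: A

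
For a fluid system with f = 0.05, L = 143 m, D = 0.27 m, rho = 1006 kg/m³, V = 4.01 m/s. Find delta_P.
Formula: \Delta P = f \frac{L}{D} \frac{\rho V^2}{2}
delta_P = 0.05·(143/0.27)·0.5·1006·4.01²/1000 = 214.2 kPa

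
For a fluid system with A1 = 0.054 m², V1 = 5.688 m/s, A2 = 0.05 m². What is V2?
Formula: V_2 = \frac{A_1 V_1}{A_2}
V2 = 0.054·5.688/0.05 = 6.143 m/s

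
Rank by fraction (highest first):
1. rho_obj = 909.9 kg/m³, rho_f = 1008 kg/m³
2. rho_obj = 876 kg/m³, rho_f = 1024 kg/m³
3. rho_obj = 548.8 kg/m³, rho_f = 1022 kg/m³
Case 1: fraction = 0.9027
Case 2: fraction = 0.8555
Case 3: fraction = 0.537
Ranking (highest first): 1, 2, 3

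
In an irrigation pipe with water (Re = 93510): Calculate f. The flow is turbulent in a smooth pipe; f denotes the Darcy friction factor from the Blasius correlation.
Formula: f = \frac{0.316}{Re^{0.25}}
f = 0.316/93510^0.25 = 0.01807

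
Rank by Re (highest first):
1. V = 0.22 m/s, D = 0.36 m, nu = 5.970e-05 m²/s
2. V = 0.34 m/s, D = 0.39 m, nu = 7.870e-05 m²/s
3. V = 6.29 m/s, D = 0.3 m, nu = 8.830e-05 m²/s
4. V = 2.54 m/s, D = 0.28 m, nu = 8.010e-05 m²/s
Case 1: Re = 1327
Case 2: Re = 1685
Case 3: Re = 21370
Case 4: Re = 8879
Ranking (highest first): 3, 4, 2, 1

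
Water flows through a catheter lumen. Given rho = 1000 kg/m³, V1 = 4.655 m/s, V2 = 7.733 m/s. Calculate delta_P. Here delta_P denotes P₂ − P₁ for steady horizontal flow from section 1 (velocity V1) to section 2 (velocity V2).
Formula: \Delta P = \frac{1}{2} \rho (V_1^2 - V_2^2)
delta_P = 0.5·1000·(4.655² − 7.733²)/1000 = -19.07 kPa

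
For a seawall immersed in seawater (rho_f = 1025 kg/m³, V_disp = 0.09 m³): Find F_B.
Formula: F_B = \rho_f g V_{disp}
F_B = 1025·9.81·0.09 = 905 N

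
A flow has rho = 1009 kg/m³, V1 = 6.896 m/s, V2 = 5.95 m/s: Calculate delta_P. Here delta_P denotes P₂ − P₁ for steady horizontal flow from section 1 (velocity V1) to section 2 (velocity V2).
Formula: \Delta P = \frac{1}{2} \rho (V_1^2 - V_2^2)
delta_P = 0.5·1009·(6.896² − 5.95²)/1000 = 6.131 kPa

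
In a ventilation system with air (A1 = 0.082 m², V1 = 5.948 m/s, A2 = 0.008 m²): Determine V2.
Formula: V_2 = \frac{A_1 V_1}{A_2}
V2 = 0.082·5.948/0.008 = 60.97 m/s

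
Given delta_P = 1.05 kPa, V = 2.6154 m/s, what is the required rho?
Formula: V = \sqrt{\frac{2 \Delta P}{\rho}}
Substituting knowns: 2.6154 = √(2·(1.05·1000)/rho)
Solving for rho: rho = 2·(1.05·1000)/2.6154² = 307 kg/m³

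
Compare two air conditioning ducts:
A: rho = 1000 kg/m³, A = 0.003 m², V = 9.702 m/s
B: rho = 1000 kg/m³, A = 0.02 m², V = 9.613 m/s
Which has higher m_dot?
m_dot(A) = 29.11 kg/s, m_dot(B) = 192.3 kg/s. Answer: B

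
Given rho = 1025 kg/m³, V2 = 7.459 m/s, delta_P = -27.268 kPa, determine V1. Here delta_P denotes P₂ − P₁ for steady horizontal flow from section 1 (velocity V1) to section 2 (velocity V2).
Formula: \Delta P = \frac{1}{2} \rho (V_1^2 - V_2^2)
Substituting knowns: -27.268 = 0.5·1025·(V1² − 7.459²)/1000
Solving for V1: V1 = √(7.459² + 2·(-27.268·1000)/1025) = 1.559 m/s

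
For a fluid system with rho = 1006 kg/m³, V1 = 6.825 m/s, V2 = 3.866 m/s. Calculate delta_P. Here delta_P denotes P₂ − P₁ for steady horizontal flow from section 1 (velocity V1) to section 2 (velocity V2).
Formula: \Delta P = \frac{1}{2} \rho (V_1^2 - V_2^2)
delta_P = 0.5·1006·(6.825² − 3.866²)/1000 = 15.91 kPa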